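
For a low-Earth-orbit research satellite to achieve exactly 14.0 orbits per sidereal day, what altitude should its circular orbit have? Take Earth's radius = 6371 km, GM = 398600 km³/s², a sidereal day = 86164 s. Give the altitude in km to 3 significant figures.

Required period T = 86164 / 14.0 = 6154.6 s.
From T = 2π√(a³/μ): a = (μ T²/4π²)^(1/3) = (398600 × 6154.6² / 4π²)^(1/3) = 7259 km.
Altitude h = a − R = 7259 − 6371 = 888 km.

888 km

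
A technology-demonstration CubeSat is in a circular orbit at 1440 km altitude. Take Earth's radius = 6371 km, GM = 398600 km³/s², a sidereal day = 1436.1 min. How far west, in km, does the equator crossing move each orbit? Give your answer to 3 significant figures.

Semi-major axis a = 6371 + 1440 = 7811 km. Period T = 2π√(a³/μ) = 2π√(7811³/398600) = 6870.2 s = 114.50 min.
During one orbit Earth rotates (6870.2 / 86166) × 360° = 28.70°.
At the equator that is 28.70° × (2π·6371/360) km/° = 28.70 × 111.2 = 3192 km.

3190 km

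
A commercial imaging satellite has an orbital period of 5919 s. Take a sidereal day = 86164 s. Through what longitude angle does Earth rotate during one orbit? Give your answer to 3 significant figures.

24.7°

During one orbit Earth rotates (5919.0 / 86164) × 360° = 24.73°.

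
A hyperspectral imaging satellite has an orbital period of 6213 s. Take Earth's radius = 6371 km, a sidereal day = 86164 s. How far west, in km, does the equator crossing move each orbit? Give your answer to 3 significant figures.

During one orbit Earth rotates (6213.0 / 86164) × 360° = 25.96°.
At the equator that is 25.96° × (2π·6371/360) km/° = 25.96 × 111.2 = 2886 km.

2890 km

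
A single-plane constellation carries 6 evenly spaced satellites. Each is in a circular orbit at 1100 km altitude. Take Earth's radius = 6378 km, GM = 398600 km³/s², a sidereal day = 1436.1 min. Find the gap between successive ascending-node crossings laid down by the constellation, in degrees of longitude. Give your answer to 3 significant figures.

4.48°

Semi-major axis a = 6378 + 1100 = 7478 km. Period T = 2π√(a³/μ) = 2π√(7478³/398600) = 6435.6 s = 107.26 min.
Single-satellite node shift = (6435.6/86166) × 360° = 26.89°.
With 6 satellites evenly phased, successive equator crossings are 26.89/6 = 4.481° apart.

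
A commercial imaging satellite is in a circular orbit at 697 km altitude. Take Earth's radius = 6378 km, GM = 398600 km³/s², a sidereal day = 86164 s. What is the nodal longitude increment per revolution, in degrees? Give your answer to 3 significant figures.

24.7°

Semi-major axis a = 6378 + 697 = 7075 km. Period T = 2π√(a³/μ) = 2π√(7075³/398600) = 5922.4 s = 98.71 min.
During one orbit Earth rotates (5922.4 / 86164) × 360° = 24.74°.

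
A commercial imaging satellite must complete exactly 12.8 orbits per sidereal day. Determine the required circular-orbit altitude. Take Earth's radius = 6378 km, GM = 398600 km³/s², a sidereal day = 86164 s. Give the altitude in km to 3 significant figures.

1330 km

Required period T = 86164 / 12.8 = 6731.6 s.
From T = 2π√(a³/μ): a = (μ T²/4π²)^(1/3) = (398600 × 6731.6² / 4π²)^(1/3) = 7706 km.
Altitude h = a − R = 7706 − 6378 = 1328 km.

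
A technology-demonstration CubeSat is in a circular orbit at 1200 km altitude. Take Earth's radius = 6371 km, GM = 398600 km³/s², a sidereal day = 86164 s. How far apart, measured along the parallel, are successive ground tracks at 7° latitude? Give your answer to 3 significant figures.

Semi-major axis a = 6371 + 1200 = 7571 km. Period T = 2π√(a³/μ) = 2π√(7571³/398600) = 6556.0 s = 109.27 min.
Node shift per orbit = (6556.0/86164) × 360° = 27.39°.
Equatorial spacing = 27.39 × 111.2 km/° = 3046 km.
At 7° latitude, spacing = 3046 × cos(7°) = 3023 km.

3020 km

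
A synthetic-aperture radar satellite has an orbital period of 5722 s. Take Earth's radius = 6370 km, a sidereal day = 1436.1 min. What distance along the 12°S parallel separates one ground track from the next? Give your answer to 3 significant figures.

Node shift per orbit = (5722.0/86166) × 360° = 23.91°.
Equatorial spacing = 23.91 × 111.2 km/° = 2658 km.
At 12° latitude, spacing = 2658 × cos(12°) = 2600 km.

2600 km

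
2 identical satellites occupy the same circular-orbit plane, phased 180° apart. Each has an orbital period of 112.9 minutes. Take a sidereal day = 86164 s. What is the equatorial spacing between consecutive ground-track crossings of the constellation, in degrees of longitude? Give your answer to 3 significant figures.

T = 112.9 min = 6774.0 s.
Single-satellite node shift = (6774.0/86164) × 360° = 28.30°.
With 2 satellites evenly phased, successive equator crossings are 28.30/2 = 14.151° apart.

14.2°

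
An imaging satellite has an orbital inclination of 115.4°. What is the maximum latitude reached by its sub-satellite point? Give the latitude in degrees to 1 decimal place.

Retrograde orbit: the ground track reaches ±(180° − i) = ±(180 − 115.4) = ±64.6°.

64.6°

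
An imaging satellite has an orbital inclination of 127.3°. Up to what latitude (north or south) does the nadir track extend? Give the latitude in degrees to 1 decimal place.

52.7°

Retrograde orbit: the ground track reaches ±(180° − i) = ±(180 − 127.3) = ±52.7°.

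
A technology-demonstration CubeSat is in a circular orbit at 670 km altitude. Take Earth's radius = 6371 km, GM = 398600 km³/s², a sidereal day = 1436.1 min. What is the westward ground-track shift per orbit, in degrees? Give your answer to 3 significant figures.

Semi-major axis a = 6371 + 670 = 7041 km. Period T = 2π√(a³/μ) = 2π√(7041³/398600) = 5879.8 s = 98.00 min.
During one orbit Earth rotates (5879.8 / 86166) × 360° = 24.57°.

24.6°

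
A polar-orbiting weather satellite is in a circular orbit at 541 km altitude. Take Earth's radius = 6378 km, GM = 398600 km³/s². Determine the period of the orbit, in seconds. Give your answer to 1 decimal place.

5727.6 seconds

Semi-major axis a = 6378 + 541 = 6919 km. Period T = 2π√(a³/μ) = 2π√(6919³/398600) = 5727.6 s = 95.46 min.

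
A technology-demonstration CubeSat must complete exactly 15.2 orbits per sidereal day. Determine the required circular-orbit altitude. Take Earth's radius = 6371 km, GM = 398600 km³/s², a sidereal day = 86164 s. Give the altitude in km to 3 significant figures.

500 km

Required period T = 86164 / 15.2 = 5668.7 s.
From T = 2π√(a³/μ): a = (μ T²/4π²)^(1/3) = (398600 × 5668.7² / 4π²)^(1/3) = 6871 km.
Altitude h = a − R = 6871 − 6371 = 500 km.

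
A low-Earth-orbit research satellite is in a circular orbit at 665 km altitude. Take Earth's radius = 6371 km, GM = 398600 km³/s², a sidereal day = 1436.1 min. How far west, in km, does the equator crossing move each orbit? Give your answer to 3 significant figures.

Semi-major axis a = 6371 + 665 = 7036 km. Period T = 2π√(a³/μ) = 2π√(7036³/398600) = 5873.5 s = 97.89 min.
During one orbit Earth rotates (5873.5 / 86166) × 360° = 24.54°.
At the equator that is 24.54° × (2π·6371/360) km/° = 24.54 × 111.2 = 2729 km.

2730 km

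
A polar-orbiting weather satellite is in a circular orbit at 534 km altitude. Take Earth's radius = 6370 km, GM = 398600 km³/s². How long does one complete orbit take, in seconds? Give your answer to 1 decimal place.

5709.0 seconds

Semi-major axis a = 6370 + 534 = 6904 km. Period T = 2π√(a³/μ) = 2π√(6904³/398600) = 5709.0 s = 95.15 min.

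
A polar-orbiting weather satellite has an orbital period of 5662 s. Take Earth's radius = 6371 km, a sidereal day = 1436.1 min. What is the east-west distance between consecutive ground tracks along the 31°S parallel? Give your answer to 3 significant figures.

2250 km

Node shift per orbit = (5662.0/86166) × 360° = 23.66°.
Equatorial spacing = 23.66 × 111.2 km/° = 2630 km.
At 31° latitude, spacing = 2630 × cos(31°) = 2255 km.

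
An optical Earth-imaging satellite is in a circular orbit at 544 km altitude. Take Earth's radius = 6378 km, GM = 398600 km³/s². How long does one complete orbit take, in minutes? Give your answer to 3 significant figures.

Semi-major axis a = 6378 + 544 = 6922 km. Period T = 2π√(a³/μ) = 2π√(6922³/398600) = 5731.4 s = 95.52 min.

95.5 min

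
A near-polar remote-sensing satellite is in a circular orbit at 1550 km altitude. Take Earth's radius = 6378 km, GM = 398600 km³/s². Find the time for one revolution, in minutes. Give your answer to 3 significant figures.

117 min

Semi-major axis a = 6378 + 1550 = 7928 km. Period T = 2π√(a³/μ) = 2π√(7928³/398600) = 7025.2 s = 117.09 min.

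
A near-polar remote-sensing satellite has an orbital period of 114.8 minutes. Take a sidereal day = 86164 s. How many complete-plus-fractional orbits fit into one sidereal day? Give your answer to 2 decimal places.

T = 114.8 min = 6888.0 s.
Orbits per sidereal day = 86164 / 6888.0 = 12.509.

12.51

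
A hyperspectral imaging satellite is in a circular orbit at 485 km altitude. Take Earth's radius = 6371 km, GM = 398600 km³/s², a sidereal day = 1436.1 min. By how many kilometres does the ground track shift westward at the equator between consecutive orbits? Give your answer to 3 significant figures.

Semi-major axis a = 6371 + 485 = 6856 km. Period T = 2π√(a³/μ) = 2π√(6856³/398600) = 5649.6 s = 94.16 min.
During one orbit Earth rotates (5649.6 / 86166) × 360° = 23.60°.
At the equator that is 23.60° × (2π·6371/360) km/° = 23.60 × 111.2 = 2625 km.

2620 km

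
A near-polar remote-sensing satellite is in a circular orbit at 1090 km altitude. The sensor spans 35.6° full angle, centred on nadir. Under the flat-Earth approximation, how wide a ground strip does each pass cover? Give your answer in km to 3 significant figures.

Half-angle = 35.6°/2 = 17.8°.
Swath width ≈ 2h·tan(θ/2) = 2 × 1090 × tan(17.8°) = 699.9 km.

700 km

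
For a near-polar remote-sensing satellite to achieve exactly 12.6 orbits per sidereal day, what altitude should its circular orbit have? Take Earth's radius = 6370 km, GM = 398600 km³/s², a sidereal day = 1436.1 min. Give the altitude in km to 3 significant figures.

Required period T = 86166 / 12.6 = 6838.6 s.
From T = 2π√(a³/μ): a = (μ T²/4π²)^(1/3) = (398600 × 6838.6² / 4π²)^(1/3) = 7787 km.
Altitude h = a − R = 7787 − 6370 = 1417 km.

1420 km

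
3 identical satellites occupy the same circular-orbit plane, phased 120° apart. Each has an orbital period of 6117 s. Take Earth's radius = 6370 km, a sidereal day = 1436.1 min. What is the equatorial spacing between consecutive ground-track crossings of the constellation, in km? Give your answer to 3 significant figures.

947 km

Single-satellite node shift = (6117.0/86166) × 360° = 25.56°.
With 3 satellites evenly phased, successive equator crossings are 25.56/3 = 8.519° apart.
That is 8.519 × 111.2 = 947 km at the equator.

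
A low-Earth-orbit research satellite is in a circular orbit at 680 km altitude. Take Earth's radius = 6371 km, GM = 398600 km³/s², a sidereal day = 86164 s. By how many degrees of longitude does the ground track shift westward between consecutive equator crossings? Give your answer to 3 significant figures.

Semi-major axis a = 6371 + 680 = 7051 km. Period T = 2π√(a³/μ) = 2π√(7051³/398600) = 5892.3 s = 98.21 min.
During one orbit Earth rotates (5892.3 / 86164) × 360° = 24.62°.

24.6°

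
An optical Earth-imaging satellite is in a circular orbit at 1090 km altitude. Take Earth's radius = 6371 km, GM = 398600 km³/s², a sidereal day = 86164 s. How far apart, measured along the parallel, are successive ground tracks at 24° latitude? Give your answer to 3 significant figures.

Semi-major axis a = 6371 + 1090 = 7461 km. Period T = 2π√(a³/μ) = 2π√(7461³/398600) = 6413.7 s = 106.89 min.
Node shift per orbit = (6413.7/86164) × 360° = 26.80°.
Equatorial spacing = 26.80 × 111.2 km/° = 2980 km.
At 24° latitude, spacing = 2980 × cos(24°) = 2722 km.

2720 km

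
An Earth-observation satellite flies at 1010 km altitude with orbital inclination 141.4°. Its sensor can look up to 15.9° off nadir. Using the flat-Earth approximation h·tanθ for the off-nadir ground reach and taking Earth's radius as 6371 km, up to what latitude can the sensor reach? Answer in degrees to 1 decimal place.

41.2°

Retrograde orbit: the ground track reaches ±(180° − i) = ±(180 − 141.4) = ±38.6°.
Sensor half-swath on the ground ≈ 1010·tan(15.9°) = 288 km = 2.59° of latitude.
Maximum observable latitude ≈ 38.6 + 2.59 = 41.2°.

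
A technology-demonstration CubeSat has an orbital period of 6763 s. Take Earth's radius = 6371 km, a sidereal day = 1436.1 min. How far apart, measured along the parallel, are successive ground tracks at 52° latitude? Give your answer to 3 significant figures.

1930 km

Node shift per orbit = (6763.0/86166) × 360° = 28.26°.
Equatorial spacing = 28.26 × 111.2 km/° = 3142 km.
At 52° latitude, spacing = 3142 × cos(52°) = 1934 km.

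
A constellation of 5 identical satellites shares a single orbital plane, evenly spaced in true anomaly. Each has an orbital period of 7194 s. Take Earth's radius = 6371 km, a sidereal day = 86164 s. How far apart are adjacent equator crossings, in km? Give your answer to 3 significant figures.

668 km

Single-satellite node shift = (7194.0/86164) × 360° = 30.06°.
With 5 satellites evenly phased, successive equator crossings are 30.06/5 = 6.011° apart.
That is 6.011 × 111.2 = 668 km at the equator.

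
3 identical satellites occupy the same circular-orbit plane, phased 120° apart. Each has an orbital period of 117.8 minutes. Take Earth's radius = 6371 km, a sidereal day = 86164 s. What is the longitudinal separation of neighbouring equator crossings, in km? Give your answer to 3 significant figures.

T = 117.8 min = 7068.0 s.
Single-satellite node shift = (7068.0/86164) × 360° = 29.53°.
With 3 satellites evenly phased, successive equator crossings are 29.53/3 = 9.844° apart.
That is 9.844 × 111.2 = 1095 km at the equator.

1090 km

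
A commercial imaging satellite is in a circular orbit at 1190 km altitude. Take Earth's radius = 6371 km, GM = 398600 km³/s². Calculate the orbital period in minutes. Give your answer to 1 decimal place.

109.1 min

Semi-major axis a = 6371 + 1190 = 7561 km. Period T = 2π√(a³/μ) = 2π√(7561³/398600) = 6543.0 s = 109.05 min.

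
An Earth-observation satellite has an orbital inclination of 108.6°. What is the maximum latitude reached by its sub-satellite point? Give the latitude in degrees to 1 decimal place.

71.4°

Retrograde orbit: the ground track reaches ±(180° − i) = ±(180 − 108.6) = ±71.4°.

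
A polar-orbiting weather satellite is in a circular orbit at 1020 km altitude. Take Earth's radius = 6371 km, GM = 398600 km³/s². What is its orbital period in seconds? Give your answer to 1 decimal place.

6323.6 seconds

Semi-major axis a = 6371 + 1020 = 7391 km. Period T = 2π√(a³/μ) = 2π√(7391³/398600) = 6323.6 s = 105.39 min.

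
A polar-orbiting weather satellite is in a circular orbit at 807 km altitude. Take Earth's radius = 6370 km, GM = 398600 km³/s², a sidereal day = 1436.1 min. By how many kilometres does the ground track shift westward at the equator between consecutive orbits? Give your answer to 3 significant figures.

2810 km

Semi-major axis a = 6370 + 807 = 7177 km. Period T = 2π√(a³/μ) = 2π√(7177³/398600) = 6051.0 s = 100.85 min.
During one orbit Earth rotates (6051.0 / 86166) × 360° = 25.28°.
At the equator that is 25.28° × (2π·6370/360) km/° = 25.28 × 111.2 = 2811 km.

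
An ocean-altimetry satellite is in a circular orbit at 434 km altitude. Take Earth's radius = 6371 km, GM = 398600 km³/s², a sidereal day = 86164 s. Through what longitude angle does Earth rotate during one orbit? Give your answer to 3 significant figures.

23.3°

Semi-major axis a = 6371 + 434 = 6805 km. Period T = 2π√(a³/μ) = 2π√(6805³/398600) = 5586.7 s = 93.11 min.
During one orbit Earth rotates (5586.7 / 86164) × 360° = 23.34°.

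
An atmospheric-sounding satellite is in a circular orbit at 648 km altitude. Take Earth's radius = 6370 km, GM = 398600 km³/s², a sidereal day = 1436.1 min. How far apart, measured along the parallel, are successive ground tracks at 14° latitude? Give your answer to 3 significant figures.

2640 km

Semi-major axis a = 6370 + 648 = 7018 km. Period T = 2π√(a³/μ) = 2π√(7018³/398600) = 5851.0 s = 97.52 min.
Node shift per orbit = (5851.0/86166) × 360° = 24.45°.
Equatorial spacing = 24.45 × 111.2 km/° = 2718 km.
At 14° latitude, spacing = 2718 × cos(14°) = 2637 km.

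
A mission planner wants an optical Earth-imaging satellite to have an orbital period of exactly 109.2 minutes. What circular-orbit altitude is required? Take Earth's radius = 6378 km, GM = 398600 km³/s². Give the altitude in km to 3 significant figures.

1190 km

T = 109.2 min = 6552.0 s.
From T = 2π√(a³/μ): a = (μ T²/4π²)^(1/3) = (398600 × 6552.0² / 4π²)^(1/3) = 7568 km.
Altitude h = a − R = 7568 − 6378 = 1190 km.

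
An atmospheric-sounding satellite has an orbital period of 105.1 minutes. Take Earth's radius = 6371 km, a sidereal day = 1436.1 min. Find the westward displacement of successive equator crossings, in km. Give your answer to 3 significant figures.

T = 105.1 min = 6306.0 s.
During one orbit Earth rotates (6306.0 / 86166) × 360° = 26.35°.
At the equator that is 26.35° × (2π·6371/360) km/° = 26.35 × 111.2 = 2930 km.

2930 km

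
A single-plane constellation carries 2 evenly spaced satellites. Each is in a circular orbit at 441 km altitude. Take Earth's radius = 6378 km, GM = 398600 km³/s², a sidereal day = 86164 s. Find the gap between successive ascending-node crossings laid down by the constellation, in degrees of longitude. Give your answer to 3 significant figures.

Semi-major axis a = 6378 + 441 = 6819 km. Period T = 2π√(a³/μ) = 2π√(6819³/398600) = 5603.9 s = 93.40 min.
Single-satellite node shift = (5603.9/86164) × 360° = 23.41°.
With 2 satellites evenly phased, successive equator crossings are 23.41/2 = 11.707° apart.

11.7°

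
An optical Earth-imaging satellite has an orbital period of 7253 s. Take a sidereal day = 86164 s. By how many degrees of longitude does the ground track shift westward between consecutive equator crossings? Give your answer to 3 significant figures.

30.3°

During one orbit Earth rotates (7253.0 / 86164) × 360° = 30.30°.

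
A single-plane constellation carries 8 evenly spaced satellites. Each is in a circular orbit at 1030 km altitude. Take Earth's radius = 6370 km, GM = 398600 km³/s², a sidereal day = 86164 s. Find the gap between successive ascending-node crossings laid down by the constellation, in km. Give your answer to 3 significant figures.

368 km

Semi-major axis a = 6370 + 1030 = 7400 km. Period T = 2π√(a³/μ) = 2π√(7400³/398600) = 6335.2 s = 105.59 min.
Single-satellite node shift = (6335.2/86164) × 360° = 26.47°.
With 8 satellites evenly phased, successive equator crossings are 26.47/8 = 3.309° apart.
That is 3.309 × 111.2 = 368 km at the equator.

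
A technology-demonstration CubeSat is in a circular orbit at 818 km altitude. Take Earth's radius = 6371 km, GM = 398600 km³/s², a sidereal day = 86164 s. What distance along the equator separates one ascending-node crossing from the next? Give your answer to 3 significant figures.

2820 km

Semi-major axis a = 6371 + 818 = 7189 km. Period T = 2π√(a³/μ) = 2π√(7189³/398600) = 6066.2 s = 101.10 min.
During one orbit Earth rotates (6066.2 / 86164) × 360° = 25.34°.
At the equator that is 25.34° × (2π·6371/360) km/° = 25.34 × 111.2 = 2818 km.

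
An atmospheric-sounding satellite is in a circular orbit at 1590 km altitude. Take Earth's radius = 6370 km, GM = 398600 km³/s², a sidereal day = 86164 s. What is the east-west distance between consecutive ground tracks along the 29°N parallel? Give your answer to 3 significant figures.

2870 km

Semi-major axis a = 6370 + 1590 = 7960 km. Period T = 2π√(a³/μ) = 2π√(7960³/398600) = 7067.7 s = 117.80 min.
Node shift per orbit = (7067.7/86164) × 360° = 29.53°.
Equatorial spacing = 29.53 × 111.2 km/° = 3283 km.
At 29° latitude, spacing = 3283 × cos(29°) = 2871 km.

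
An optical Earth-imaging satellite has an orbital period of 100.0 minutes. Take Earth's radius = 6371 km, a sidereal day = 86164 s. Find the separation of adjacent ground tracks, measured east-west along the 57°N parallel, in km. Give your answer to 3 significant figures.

1520 km

T = 100.0 min = 6000.0 s.
Node shift per orbit = (6000.0/86164) × 360° = 25.07°.
Equatorial spacing = 25.07 × 111.2 km/° = 2787 km.
At 57° latitude, spacing = 2787 × cos(57°) = 1518 km.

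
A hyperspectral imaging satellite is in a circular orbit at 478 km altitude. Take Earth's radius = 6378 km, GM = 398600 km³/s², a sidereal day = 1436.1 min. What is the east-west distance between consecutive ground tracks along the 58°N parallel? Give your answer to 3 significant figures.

Semi-major axis a = 6378 + 478 = 6856 km. Period T = 2π√(a³/μ) = 2π√(6856³/398600) = 5649.6 s = 94.16 min.
Node shift per orbit = (5649.6/86166) × 360° = 23.60°.
Equatorial spacing = 23.60 × 111.3 km/° = 2628 km.
At 58° latitude, spacing = 2628 × cos(58°) = 1392 km.

1390 km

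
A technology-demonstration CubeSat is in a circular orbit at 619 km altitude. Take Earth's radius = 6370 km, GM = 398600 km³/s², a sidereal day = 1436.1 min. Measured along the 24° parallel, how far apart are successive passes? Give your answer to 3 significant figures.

2470 km

Semi-major axis a = 6370 + 619 = 6989 km. Period T = 2π√(a³/μ) = 2π√(6989³/398600) = 5814.8 s = 96.91 min.
Node shift per orbit = (5814.8/86166) × 360° = 24.29°.
Equatorial spacing = 24.29 × 111.2 km/° = 2701 km.
At 24° latitude, spacing = 2701 × cos(24°) = 2467 km.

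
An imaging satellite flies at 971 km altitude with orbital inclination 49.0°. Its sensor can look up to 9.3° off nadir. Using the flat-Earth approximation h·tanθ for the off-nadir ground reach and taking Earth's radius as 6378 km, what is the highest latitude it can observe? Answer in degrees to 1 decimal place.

For a prograde orbit the ground track reaches latitude ±i = ±49.0°.
Sensor half-swath on the ground ≈ 971·tan(9.3°) = 159 km = 1.43° of latitude.
Maximum observable latitude ≈ 49.0 + 1.43 = 50.4°.

50.4°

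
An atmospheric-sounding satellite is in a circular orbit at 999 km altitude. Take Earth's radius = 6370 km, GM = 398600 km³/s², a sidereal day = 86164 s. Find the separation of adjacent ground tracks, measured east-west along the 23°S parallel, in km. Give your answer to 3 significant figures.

2690 km

Semi-major axis a = 6370 + 999 = 7369 km. Period T = 2π√(a³/μ) = 2π√(7369³/398600) = 6295.4 s = 104.92 min.
Node shift per orbit = (6295.4/86164) × 360° = 26.30°.
Equatorial spacing = 26.30 × 111.2 km/° = 2924 km.
At 23° latitude, spacing = 2924 × cos(23°) = 2692 km.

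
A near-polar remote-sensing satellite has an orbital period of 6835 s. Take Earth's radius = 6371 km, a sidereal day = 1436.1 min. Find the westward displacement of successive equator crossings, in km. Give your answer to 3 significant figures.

During one orbit Earth rotates (6835.0 / 86166) × 360° = 28.56°.
At the equator that is 28.56° × (2π·6371/360) km/° = 28.56 × 111.2 = 3175 km.

3180 km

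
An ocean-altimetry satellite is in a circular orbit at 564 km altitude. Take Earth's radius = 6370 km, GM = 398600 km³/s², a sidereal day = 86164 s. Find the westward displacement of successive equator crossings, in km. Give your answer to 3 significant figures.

2670 km

Semi-major axis a = 6370 + 564 = 6934 km. Period T = 2π√(a³/μ) = 2π√(6934³/398600) = 5746.3 s = 95.77 min.
During one orbit Earth rotates (5746.3 / 86164) × 360° = 24.01°.
At the equator that is 24.01° × (2π·6370/360) km/° = 24.01 × 111.2 = 2669 km.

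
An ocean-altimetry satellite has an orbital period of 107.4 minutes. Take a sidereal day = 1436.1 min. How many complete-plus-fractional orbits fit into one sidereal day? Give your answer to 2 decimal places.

13.37

T = 107.4 min = 6444.0 s.
Orbits per sidereal day = 86166 / 6444.0 = 13.372.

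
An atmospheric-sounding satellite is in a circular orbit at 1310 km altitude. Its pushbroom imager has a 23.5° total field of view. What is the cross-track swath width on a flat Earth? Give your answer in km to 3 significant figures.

Half-angle = 23.5°/2 = 11.75°.
Swath width ≈ 2h·tan(θ/2) = 2 × 1310 × tan(11.75°) = 545.0 km.

545 km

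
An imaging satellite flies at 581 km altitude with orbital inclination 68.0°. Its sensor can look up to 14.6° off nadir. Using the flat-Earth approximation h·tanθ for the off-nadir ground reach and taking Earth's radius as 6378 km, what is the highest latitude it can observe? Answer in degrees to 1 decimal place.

For a prograde orbit the ground track reaches latitude ±i = ±68.0°.
Sensor half-swath on the ground ≈ 581·tan(14.6°) = 151 km = 1.36° of latitude.
Maximum observable latitude ≈ 68.0 + 1.36 = 69.4°.

69.4°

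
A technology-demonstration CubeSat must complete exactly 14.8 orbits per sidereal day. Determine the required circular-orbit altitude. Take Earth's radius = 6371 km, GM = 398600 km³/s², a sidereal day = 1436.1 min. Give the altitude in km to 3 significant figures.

624 km

Required period T = 86166 / 14.8 = 5822.0 s.
From T = 2π√(a³/μ): a = (μ T²/4π²)^(1/3) = (398600 × 5822.0² / 4π²)^(1/3) = 6995 km.
Altitude h = a − R = 6995 − 6371 = 624 km.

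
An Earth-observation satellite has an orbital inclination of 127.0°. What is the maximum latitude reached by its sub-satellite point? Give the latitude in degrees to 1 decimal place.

53.0°

Retrograde orbit: the ground track reaches ±(180° − i) = ±(180 − 127.0) = ±53.0°.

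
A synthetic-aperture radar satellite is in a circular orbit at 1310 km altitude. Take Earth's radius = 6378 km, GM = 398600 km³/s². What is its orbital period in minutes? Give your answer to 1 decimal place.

Semi-major axis a = 6378 + 1310 = 7688 km. Period T = 2π√(a³/μ) = 2π√(7688³/398600) = 6708.6 s = 111.81 min.

111.8 min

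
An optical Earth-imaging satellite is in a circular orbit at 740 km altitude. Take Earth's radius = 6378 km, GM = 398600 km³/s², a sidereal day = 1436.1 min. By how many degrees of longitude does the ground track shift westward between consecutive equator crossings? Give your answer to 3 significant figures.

Semi-major axis a = 6378 + 740 = 7118 km. Period T = 2π√(a³/μ) = 2π√(7118³/398600) = 5976.5 s = 99.61 min.
During one orbit Earth rotates (5976.5 / 86166) × 360° = 24.97°.

25.0°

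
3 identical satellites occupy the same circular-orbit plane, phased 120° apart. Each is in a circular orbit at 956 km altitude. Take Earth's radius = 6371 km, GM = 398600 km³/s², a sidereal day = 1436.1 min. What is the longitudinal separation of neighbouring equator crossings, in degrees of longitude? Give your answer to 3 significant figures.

8.69°

Semi-major axis a = 6371 + 956 = 7327 km. Period T = 2π√(a³/μ) = 2π√(7327³/398600) = 6241.7 s = 104.03 min.
Single-satellite node shift = (6241.7/86166) × 360° = 26.08°.
With 3 satellites evenly phased, successive equator crossings are 26.08/3 = 8.693° apart.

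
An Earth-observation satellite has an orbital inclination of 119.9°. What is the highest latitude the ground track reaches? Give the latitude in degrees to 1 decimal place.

60.1°

Retrograde orbit: the ground track reaches ±(180° − i) = ±(180 − 119.9) = ±60.1°.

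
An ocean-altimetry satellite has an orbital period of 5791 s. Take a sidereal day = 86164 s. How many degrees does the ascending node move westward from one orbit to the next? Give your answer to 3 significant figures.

During one orbit Earth rotates (5791.0 / 86164) × 360° = 24.20°.

24.2°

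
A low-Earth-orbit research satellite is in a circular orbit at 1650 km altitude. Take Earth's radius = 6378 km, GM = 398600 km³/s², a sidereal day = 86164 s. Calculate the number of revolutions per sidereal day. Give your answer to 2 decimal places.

12.04

Semi-major axis a = 6378 + 1650 = 8028 km. Period T = 2π√(a³/μ) = 2π√(8028³/398600) = 7158.5 s = 119.31 min.
Orbits per sidereal day = 86164 / 7158.5 = 12.037.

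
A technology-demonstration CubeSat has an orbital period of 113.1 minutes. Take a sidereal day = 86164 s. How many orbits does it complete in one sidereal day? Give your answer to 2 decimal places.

T = 113.1 min = 6786.0 s.
Orbits per sidereal day = 86164 / 6786.0 = 12.697.

12.70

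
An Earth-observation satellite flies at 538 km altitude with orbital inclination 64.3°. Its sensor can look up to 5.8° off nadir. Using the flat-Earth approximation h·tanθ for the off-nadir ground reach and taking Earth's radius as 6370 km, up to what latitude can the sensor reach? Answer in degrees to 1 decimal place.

64.8°

For a prograde orbit the ground track reaches latitude ±i = ±64.3°.
Sensor half-swath on the ground ≈ 538·tan(5.8°) = 55 km = 0.49° of latitude.
Maximum observable latitude ≈ 64.3 + 0.49 = 64.8°.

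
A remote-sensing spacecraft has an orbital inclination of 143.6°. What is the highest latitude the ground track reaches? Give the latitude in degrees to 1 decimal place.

Retrograde orbit: the ground track reaches ±(180° − i) = ±(180 − 143.6) = ±36.4°.

36.4°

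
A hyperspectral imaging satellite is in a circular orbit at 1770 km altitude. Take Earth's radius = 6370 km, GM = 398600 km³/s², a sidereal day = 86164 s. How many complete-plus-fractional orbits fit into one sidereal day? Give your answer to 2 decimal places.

Semi-major axis a = 6370 + 1770 = 8140 km. Period T = 2π√(a³/μ) = 2π√(8140³/398600) = 7308.8 s = 121.81 min.
Orbits per sidereal day = 86164 / 7308.8 = 11.789.

11.79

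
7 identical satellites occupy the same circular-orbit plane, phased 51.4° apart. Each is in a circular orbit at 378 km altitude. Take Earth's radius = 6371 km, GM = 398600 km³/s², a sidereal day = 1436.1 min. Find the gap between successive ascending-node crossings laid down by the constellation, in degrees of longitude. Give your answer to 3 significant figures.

3.29°

Semi-major axis a = 6371 + 378 = 6749 km. Period T = 2π√(a³/μ) = 2π√(6749³/398600) = 5517.9 s = 91.96 min.
Single-satellite node shift = (5517.9/86166) × 360° = 23.05°.
With 7 satellites evenly phased, successive equator crossings are 23.05/7 = 3.293° apart.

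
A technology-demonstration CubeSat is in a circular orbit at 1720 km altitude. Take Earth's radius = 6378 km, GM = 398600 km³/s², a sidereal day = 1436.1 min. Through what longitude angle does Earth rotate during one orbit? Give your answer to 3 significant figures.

Semi-major axis a = 6378 + 1720 = 8098 km. Period T = 2π√(a³/μ) = 2π√(8098³/398600) = 7252.3 s = 120.87 min.
During one orbit Earth rotates (7252.3 / 86166) × 360° = 30.30°.

30.3°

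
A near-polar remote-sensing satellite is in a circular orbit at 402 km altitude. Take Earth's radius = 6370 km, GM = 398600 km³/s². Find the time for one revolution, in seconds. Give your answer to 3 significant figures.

5550 seconds

Semi-major axis a = 6370 + 402 = 6772 km. Period T = 2π√(a³/μ) = 2π√(6772³/398600) = 5546.1 s = 92.43 min.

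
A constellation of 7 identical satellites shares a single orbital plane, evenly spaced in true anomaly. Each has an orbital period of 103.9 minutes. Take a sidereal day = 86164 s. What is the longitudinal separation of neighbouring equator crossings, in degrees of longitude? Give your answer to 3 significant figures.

T = 103.9 min = 6234.0 s.
Single-satellite node shift = (6234.0/86164) × 360° = 26.05°.
With 7 satellites evenly phased, successive equator crossings are 26.05/7 = 3.721° apart.

3.72°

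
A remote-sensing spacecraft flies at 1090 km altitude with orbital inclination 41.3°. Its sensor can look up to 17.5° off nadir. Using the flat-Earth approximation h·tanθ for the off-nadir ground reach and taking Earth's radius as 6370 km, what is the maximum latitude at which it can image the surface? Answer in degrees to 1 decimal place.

For a prograde orbit the ground track reaches latitude ±i = ±41.3°.
Sensor half-swath on the ground ≈ 1090·tan(17.5°) = 344 km = 3.09° of latitude.
Maximum observable latitude ≈ 41.3 + 3.09 = 44.4°.

44.4°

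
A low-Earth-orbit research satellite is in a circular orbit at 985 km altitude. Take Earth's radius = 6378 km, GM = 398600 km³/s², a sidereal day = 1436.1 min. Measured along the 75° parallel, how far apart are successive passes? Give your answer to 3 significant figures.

757 km

Semi-major axis a = 6378 + 985 = 7363 km. Period T = 2π√(a³/μ) = 2π√(7363³/398600) = 6287.7 s = 104.80 min.
Node shift per orbit = (6287.7/86166) × 360° = 26.27°.
Equatorial spacing = 26.27 × 111.3 km/° = 2924 km.
At 75° latitude, spacing = 2924 × cos(75°) = 757 km.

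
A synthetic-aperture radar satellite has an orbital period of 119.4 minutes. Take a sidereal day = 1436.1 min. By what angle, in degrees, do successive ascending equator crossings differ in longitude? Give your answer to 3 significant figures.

T = 119.4 min = 7164.0 s.
During one orbit Earth rotates (7164.0 / 86166) × 360° = 29.93°.

29.9°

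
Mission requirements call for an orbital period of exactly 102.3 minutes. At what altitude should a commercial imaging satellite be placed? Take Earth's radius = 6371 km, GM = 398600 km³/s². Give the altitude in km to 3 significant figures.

875 km

T = 102.3 min = 6138.0 s.
From T = 2π√(a³/μ): a = (μ T²/4π²)^(1/3) = (398600 × 6138.0² / 4π²)^(1/3) = 7246 km.
Altitude h = a − R = 7246 − 6371 = 875 km.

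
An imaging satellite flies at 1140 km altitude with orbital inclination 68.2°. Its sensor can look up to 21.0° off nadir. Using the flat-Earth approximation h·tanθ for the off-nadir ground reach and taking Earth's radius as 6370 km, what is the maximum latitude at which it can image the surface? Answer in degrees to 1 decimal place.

For a prograde orbit the ground track reaches latitude ±i = ±68.2°.
Sensor half-swath on the ground ≈ 1140·tan(21.0°) = 438 km = 3.94° of latitude.
Maximum observable latitude ≈ 68.2 + 3.94 = 72.1°.

72.1°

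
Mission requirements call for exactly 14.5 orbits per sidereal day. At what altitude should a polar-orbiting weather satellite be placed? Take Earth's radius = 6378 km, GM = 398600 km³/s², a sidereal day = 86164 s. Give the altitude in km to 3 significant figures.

Required period T = 86164 / 14.5 = 5942.3 s.
From T = 2π√(a³/μ): a = (μ T²/4π²)^(1/3) = (398600 × 5942.3² / 4π²)^(1/3) = 7091 km.
Altitude h = a − R = 7091 − 6378 = 713 km.

713 km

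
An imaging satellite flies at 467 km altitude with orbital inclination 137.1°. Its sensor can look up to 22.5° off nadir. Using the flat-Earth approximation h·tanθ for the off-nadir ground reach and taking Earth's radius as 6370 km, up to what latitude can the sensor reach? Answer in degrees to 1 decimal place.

Retrograde orbit: the ground track reaches ±(180° − i) = ±(180 − 137.1) = ±42.9°.
Sensor half-swath on the ground ≈ 467·tan(22.5°) = 193 km = 1.74° of latitude.
Maximum observable latitude ≈ 42.9 + 1.74 = 44.6°.

44.6°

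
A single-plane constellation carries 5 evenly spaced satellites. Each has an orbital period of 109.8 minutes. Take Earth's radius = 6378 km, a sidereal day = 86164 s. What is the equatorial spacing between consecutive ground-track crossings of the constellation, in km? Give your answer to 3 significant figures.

613 km

T = 109.8 min = 6588.0 s.
Single-satellite node shift = (6588.0/86164) × 360° = 27.53°.
With 5 satellites evenly phased, successive equator crossings are 27.53/5 = 5.505° apart.
That is 5.505 × 111.3 = 613 km at the equator.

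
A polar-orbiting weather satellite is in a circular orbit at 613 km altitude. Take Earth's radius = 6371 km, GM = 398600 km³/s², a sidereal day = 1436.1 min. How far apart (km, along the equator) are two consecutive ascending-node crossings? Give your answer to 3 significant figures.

2700 km

Semi-major axis a = 6371 + 613 = 6984 km. Period T = 2π√(a³/μ) = 2π√(6984³/398600) = 5808.5 s = 96.81 min.
During one orbit Earth rotates (5808.5 / 86166) × 360° = 24.27°.
At the equator that is 24.27° × (2π·6371/360) km/° = 24.27 × 111.2 = 2698 km.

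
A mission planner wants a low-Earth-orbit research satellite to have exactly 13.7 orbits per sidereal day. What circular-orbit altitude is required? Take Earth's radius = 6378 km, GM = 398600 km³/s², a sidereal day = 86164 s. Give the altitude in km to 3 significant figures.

986 km

Required period T = 86164 / 13.7 = 6289.3 s.
From T = 2π√(a³/μ): a = (μ T²/4π²)^(1/3) = (398600 × 6289.3² / 4π²)^(1/3) = 7364 km.
Altitude h = a − R = 7364 − 6378 = 986 km.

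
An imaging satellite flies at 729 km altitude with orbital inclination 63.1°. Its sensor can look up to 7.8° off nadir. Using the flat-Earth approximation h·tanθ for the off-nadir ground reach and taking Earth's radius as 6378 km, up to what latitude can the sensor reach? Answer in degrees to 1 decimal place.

For a prograde orbit the ground track reaches latitude ±i = ±63.1°.
Sensor half-swath on the ground ≈ 729·tan(7.8°) = 100 km = 0.90° of latitude.
Maximum observable latitude ≈ 63.1 + 0.90 = 64.0°.

64.0°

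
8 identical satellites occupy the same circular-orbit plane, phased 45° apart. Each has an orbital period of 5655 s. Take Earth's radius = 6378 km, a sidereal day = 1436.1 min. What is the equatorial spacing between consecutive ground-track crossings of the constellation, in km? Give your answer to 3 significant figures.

Single-satellite node shift = (5655.0/86166) × 360° = 23.63°.
With 8 satellites evenly phased, successive equator crossings are 23.63/8 = 2.953° apart.
That is 2.953 × 111.3 = 329 km at the equator.

329 km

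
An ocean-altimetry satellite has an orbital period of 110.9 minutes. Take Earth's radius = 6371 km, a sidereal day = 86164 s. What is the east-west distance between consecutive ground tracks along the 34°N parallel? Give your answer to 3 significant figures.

T = 110.9 min = 6654.0 s.
Node shift per orbit = (6654.0/86164) × 360° = 27.80°.
Equatorial spacing = 27.80 × 111.2 km/° = 3091 km.
At 34° latitude, spacing = 3091 × cos(34°) = 2563 km.

2560 km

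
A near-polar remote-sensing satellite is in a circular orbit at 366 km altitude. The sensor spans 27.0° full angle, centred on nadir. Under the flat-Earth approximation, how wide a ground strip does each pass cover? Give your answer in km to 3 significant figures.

176 km

Half-angle = 27.0°/2 = 13.5°.
Swath width ≈ 2h·tan(θ/2) = 2 × 366 × tan(13.5°) = 175.7 km.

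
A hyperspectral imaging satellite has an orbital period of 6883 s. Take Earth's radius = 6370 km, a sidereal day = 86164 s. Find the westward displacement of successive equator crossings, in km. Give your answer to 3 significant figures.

3200 km

During one orbit Earth rotates (6883.0 / 86164) × 360° = 28.76°.
At the equator that is 28.76° × (2π·6370/360) km/° = 28.76 × 111.2 = 3197 km.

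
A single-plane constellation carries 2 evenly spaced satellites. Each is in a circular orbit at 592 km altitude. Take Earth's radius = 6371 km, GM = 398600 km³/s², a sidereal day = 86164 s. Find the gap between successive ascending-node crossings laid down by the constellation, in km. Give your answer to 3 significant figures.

1340 km

Semi-major axis a = 6371 + 592 = 6963 km. Period T = 2π√(a³/μ) = 2π√(6963³/398600) = 5782.4 s = 96.37 min.
Single-satellite node shift = (5782.4/86164) × 360° = 24.16°.
With 2 satellites evenly phased, successive equator crossings are 24.16/2 = 12.080° apart.
That is 12.080 × 111.2 = 1343 km at the equator.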